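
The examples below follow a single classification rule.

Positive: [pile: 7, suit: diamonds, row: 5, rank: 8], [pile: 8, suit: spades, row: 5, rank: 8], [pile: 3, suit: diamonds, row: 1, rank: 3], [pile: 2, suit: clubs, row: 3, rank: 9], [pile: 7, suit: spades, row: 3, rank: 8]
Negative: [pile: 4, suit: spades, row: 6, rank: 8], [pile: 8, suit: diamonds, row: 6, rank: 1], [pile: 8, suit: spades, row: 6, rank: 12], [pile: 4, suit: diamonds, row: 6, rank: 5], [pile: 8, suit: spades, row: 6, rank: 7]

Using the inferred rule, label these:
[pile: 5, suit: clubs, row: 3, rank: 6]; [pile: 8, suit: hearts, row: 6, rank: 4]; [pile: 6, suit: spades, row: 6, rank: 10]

One predicate separates the groups cleanly: row ≤ 5.
[pile: 5, suit: clubs, row: 3, rank: 6]: Positive (row = 3). [pile: 8, suit: hearts, row: 6, rank: 4]: Negative (row = 6). [pile: 6, suit: spades, row: 6, rank: 10]: Negative (row = 6).

Positive, Negative, Negative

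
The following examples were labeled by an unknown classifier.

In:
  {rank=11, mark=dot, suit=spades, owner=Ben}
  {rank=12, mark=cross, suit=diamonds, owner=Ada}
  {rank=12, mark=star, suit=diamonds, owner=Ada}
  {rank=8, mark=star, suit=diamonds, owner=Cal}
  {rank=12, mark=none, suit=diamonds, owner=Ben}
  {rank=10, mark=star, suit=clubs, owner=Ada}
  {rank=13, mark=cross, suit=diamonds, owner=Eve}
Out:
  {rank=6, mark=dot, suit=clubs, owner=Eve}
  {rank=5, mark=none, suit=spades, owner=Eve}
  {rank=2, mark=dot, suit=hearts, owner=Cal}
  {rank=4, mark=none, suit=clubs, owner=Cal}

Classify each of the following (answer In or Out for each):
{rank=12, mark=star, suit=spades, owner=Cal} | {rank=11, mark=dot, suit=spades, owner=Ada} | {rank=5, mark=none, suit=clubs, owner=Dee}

In, In, Out

One predicate separates the groups cleanly: rank ≥ 8.
{rank=12, mark=star, suit=spades, owner=Cal}: rank = 12 — qualifies, so In. {rank=11, mark=dot, suit=spades, owner=Ada}: rank = 11 — qualifies, so In. {rank=5, mark=none, suit=clubs, owner=Dee}: rank = 5 — does not fit, so Out.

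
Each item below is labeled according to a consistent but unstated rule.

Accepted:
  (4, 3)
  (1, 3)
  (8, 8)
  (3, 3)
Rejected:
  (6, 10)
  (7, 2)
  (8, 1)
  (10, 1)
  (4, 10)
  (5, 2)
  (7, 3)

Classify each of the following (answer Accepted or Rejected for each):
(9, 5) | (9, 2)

Rejected, Rejected

The simplest hypothesis consistent with all the labels is: |first − second| ≤ 2.
(9, 5): Rejected (|9−5| = 4). (9, 2): Rejected (|9−2| = 7).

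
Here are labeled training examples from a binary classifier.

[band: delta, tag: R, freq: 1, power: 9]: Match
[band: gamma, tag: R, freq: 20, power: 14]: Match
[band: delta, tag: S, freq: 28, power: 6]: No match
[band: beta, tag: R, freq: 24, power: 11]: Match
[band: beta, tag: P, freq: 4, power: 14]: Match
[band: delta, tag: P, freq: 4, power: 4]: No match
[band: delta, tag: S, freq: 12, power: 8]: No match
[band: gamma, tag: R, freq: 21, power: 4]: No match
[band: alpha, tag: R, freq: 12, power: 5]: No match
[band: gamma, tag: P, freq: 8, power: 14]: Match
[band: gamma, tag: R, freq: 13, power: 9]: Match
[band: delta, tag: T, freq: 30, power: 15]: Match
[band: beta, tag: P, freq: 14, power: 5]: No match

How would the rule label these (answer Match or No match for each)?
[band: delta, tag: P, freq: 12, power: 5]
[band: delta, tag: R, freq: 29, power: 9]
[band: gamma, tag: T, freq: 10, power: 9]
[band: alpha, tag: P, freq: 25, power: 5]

The pattern is that an item is 'Match' exactly when: power ≥ 9.

No match, Match, Match, No match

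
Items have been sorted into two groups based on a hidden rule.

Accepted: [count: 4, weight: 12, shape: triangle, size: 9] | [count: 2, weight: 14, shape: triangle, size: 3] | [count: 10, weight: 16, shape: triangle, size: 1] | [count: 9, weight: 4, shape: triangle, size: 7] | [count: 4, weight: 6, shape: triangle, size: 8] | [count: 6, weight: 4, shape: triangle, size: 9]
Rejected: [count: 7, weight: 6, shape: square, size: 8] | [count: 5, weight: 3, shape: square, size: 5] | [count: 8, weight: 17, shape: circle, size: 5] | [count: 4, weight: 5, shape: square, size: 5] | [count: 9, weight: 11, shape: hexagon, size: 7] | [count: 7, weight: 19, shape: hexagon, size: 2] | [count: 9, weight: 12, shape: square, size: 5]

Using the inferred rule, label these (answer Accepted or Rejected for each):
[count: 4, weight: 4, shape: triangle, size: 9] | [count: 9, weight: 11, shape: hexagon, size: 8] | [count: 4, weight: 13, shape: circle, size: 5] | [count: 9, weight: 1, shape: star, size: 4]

All 'Accepted' examples share one property — shape is triangle — and every 'Rejected' example lacks it.
[count: 4, weight: 4, shape: triangle, size: 9] → shape is triangle → Accepted.
[count: 9, weight: 11, shape: hexagon, size: 8] → shape is hexagon → Rejected.
[count: 4, weight: 13, shape: circle, size: 5] → shape is circle → Rejected.
[count: 9, weight: 1, shape: star, size: 4] → shape is star → Rejected.

Accepted, Rejected, Rejected, Rejected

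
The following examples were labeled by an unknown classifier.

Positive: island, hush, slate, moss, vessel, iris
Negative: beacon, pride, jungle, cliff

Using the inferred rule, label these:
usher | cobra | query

The pattern is that an item is 'Positive' exactly when: contains 's'.

Positive, Negative, Negative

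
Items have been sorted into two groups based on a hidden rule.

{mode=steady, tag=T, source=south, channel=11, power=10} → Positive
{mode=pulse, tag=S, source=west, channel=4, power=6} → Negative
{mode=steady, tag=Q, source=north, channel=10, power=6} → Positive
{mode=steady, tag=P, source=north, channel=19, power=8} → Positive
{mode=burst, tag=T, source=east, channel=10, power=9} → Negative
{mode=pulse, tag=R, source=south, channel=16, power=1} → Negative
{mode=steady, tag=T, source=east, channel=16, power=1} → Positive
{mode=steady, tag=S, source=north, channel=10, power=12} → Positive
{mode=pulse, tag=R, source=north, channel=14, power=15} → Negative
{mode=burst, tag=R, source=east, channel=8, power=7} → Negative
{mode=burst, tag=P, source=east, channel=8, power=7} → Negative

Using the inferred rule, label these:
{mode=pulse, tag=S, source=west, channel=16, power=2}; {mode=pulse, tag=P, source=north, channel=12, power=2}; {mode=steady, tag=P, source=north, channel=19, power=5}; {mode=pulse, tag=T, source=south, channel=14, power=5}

Negative, Negative, Positive, Negative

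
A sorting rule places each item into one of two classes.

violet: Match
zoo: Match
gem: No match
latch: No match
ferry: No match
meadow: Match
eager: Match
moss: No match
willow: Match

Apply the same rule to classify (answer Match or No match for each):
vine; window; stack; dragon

Match, Match, No match, Match

The classifier is using: has ≥ 2 vowels.
vine — 2 vowels, hence Match. window — 2 vowels, hence Match. stack — 1 vowel, hence No match. dragon — 2 vowels, hence Match.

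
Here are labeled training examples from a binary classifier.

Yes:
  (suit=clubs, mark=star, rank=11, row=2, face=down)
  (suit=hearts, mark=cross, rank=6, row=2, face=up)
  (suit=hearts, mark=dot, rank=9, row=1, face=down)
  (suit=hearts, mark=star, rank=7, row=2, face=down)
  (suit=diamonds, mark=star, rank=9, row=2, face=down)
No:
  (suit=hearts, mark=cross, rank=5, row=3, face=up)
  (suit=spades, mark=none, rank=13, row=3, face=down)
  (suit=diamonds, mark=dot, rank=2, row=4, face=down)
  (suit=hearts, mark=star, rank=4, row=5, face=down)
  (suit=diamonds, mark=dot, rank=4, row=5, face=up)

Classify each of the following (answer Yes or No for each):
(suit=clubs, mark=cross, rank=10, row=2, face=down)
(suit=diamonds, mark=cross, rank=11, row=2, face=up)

The rule appears to be: row ≤ 2.

Yes, Yes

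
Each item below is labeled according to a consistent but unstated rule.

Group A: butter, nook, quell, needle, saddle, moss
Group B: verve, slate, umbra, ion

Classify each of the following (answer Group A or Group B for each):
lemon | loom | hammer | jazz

Group B, Group A, Group A, Group A

All 'Group A' examples share one property — has a double letter — and every 'Group B' example lacks it.
lemon: no doubled letter — fails this test, so Group B. loom: 'oo' doubled — checks out, so Group A. hammer: 'mm' doubled — checks out, so Group A. jazz: 'zz' doubled — checks out, so Group A.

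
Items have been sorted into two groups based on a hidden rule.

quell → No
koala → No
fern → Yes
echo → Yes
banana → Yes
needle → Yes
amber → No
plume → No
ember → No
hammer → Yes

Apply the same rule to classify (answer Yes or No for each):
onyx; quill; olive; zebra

Yes, No, No, No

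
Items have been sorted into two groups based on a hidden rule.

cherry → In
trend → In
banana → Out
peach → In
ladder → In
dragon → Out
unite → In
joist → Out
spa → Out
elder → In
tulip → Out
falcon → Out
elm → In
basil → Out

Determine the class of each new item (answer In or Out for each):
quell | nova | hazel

In, Out, In

Rule: contains 'e'. This holds for each 'In' example and fails for each 'Out' one.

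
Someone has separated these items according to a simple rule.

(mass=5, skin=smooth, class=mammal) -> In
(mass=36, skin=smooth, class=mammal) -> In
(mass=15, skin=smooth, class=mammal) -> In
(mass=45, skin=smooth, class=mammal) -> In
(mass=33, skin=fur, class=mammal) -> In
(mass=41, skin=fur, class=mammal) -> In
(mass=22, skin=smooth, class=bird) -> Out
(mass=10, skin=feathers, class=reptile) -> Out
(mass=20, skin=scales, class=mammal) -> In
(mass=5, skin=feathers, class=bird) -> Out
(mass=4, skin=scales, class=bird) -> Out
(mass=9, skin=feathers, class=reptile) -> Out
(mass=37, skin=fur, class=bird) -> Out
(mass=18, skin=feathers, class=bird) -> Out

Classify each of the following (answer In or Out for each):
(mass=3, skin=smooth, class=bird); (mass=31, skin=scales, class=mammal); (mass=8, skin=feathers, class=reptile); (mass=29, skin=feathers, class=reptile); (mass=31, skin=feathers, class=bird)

Out, In, Out, Out, Out

The distinguishing property — class is mammal — holds for all the 'In' cases and none of the 'Out' cases.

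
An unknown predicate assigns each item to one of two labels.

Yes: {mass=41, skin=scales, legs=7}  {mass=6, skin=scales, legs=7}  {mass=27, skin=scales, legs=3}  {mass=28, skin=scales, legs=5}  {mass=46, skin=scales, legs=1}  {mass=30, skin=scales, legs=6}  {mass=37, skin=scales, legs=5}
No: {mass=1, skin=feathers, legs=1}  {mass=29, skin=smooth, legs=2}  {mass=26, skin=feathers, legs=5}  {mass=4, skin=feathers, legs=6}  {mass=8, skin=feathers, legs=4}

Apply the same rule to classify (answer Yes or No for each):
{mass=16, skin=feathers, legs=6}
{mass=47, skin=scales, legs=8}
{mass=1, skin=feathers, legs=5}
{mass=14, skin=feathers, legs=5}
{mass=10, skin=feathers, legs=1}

No, Yes, No, No, No

'Yes' ⟺ skin is scales.
{mass=16, skin=feathers, legs=6}: No (skin is feathers).
{mass=47, skin=scales, legs=8}: Yes (skin is scales).
{mass=1, skin=feathers, legs=5}: No (skin is feathers).
{mass=14, skin=feathers, legs=5}: No (skin is feathers).
{mass=10, skin=feathers, legs=1}: No (skin is feathers).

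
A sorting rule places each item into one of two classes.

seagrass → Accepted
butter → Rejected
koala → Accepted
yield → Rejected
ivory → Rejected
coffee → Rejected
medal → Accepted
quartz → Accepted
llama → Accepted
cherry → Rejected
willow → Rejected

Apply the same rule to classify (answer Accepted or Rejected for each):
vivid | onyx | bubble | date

Rejected, Rejected, Rejected, Accepted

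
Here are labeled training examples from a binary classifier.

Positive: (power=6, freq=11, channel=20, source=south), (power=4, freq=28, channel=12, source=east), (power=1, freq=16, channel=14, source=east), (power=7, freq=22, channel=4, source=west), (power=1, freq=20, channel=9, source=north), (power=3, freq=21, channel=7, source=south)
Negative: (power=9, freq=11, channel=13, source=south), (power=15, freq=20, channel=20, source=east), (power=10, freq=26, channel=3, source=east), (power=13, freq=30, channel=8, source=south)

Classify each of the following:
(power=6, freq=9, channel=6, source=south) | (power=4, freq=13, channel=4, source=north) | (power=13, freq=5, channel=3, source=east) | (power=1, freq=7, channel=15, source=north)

Positive, Positive, Negative, Positive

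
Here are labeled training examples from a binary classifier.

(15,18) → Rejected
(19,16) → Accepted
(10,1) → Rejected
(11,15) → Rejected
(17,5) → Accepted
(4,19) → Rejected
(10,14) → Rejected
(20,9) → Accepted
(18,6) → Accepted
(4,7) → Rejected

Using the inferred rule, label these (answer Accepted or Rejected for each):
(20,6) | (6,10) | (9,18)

Accepted, Rejected, Rejected

The simplest hypothesis consistent with all the labels is: first ≥ 16.
Accepted: (20,6), since first 20. Rejected: (6,10), since first 6. Rejected: (9,18), since first 9.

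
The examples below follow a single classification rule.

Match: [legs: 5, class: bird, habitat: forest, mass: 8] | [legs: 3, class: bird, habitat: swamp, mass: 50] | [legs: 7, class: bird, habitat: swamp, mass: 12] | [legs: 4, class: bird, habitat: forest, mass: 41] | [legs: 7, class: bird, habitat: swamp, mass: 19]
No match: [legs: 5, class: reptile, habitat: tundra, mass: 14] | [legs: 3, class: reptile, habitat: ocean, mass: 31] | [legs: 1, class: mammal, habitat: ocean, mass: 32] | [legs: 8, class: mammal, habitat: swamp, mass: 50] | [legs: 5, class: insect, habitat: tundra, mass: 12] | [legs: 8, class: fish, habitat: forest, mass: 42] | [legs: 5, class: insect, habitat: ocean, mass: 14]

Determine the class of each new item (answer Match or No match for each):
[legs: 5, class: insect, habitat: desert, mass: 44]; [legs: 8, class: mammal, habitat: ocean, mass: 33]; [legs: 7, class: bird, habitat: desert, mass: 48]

Comparing the two groups points to one rule — class is bird.
[legs: 5, class: insect, habitat: desert, mass: 44]: class is insect — does not pass, so No match.
[legs: 8, class: mammal, habitat: ocean, mass: 33]: class is mammal — does not pass, so No match.
[legs: 7, class: bird, habitat: desert, mass: 48]: class is bird — satisfies this, so Match.

No match, No match, Match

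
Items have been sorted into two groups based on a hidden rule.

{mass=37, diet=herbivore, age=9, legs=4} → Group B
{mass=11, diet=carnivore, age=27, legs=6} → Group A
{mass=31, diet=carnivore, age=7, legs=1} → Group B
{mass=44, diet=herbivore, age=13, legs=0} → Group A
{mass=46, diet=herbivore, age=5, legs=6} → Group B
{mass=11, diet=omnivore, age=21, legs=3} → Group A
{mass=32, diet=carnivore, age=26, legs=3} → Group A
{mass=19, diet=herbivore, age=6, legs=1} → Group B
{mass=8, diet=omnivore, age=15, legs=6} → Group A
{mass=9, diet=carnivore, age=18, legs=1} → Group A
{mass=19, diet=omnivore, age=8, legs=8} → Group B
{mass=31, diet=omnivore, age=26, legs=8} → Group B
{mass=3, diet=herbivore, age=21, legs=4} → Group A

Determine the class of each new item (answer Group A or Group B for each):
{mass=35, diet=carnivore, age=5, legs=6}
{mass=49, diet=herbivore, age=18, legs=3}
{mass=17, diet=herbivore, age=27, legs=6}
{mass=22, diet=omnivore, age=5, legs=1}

One predicate separates the groups cleanly: age ≥ 13 AND legs ≤ 6.

Group B, Group A, Group A, Group B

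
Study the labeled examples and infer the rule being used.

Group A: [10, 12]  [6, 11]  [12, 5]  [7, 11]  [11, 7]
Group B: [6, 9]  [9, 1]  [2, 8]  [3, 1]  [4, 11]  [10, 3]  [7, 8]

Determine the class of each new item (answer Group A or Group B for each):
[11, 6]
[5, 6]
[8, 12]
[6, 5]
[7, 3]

Group A, Group B, Group A, Group B, Group B

The pattern is that an item is 'Group A' exactly when: sum ≥ 17.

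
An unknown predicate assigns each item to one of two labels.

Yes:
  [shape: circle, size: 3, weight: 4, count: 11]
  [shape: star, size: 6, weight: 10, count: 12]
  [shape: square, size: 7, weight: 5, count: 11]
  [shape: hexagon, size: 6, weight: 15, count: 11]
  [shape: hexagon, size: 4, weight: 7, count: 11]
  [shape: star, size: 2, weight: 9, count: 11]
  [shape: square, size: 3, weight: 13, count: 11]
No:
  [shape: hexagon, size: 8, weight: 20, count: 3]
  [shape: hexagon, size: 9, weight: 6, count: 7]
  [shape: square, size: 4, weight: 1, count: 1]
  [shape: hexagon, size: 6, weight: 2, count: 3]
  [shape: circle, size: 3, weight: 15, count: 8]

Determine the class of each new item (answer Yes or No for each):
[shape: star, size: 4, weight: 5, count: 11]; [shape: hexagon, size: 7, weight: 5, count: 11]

Yes, Yes

Rule: count ≥ 11. This holds for each 'Yes' example and fails for each 'No' one.
[shape: star, size: 4, weight: 5, count: 11] — count = 11, hence Yes. [shape: hexagon, size: 7, weight: 5, count: 11] — count = 11, hence Yes.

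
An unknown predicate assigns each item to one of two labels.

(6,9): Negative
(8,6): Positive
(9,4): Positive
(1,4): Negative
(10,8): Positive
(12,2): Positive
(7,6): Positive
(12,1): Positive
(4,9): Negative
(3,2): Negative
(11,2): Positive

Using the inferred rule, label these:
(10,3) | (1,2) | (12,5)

The distinguishing property — first ≥ 7 — holds for all the 'Positive' cases and none of the 'Negative' cases.
Positive: (10,3), since first 10.
Negative: (1,2), since first 1.
Positive: (12,5), since first 12.

Positive, Negative, Positive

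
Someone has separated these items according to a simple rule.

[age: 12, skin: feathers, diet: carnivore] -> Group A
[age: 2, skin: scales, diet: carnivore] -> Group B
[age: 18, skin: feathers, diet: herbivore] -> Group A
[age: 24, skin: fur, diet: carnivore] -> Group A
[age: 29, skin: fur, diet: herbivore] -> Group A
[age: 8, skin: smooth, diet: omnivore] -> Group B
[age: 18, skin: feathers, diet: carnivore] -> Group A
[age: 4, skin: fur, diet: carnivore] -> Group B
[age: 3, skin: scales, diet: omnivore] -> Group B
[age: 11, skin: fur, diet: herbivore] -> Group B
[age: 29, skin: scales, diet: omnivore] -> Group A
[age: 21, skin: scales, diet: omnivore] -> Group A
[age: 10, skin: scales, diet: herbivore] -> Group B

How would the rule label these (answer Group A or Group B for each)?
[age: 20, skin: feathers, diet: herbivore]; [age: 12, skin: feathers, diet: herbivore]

Group A, Group A

The simplest hypothesis consistent with all the labels is: age ≥ 12.
[age: 20, skin: feathers, diet: herbivore]: age = 20, has this property → Group A.
[age: 12, skin: feathers, diet: herbivore]: age = 12, has this property → Group A.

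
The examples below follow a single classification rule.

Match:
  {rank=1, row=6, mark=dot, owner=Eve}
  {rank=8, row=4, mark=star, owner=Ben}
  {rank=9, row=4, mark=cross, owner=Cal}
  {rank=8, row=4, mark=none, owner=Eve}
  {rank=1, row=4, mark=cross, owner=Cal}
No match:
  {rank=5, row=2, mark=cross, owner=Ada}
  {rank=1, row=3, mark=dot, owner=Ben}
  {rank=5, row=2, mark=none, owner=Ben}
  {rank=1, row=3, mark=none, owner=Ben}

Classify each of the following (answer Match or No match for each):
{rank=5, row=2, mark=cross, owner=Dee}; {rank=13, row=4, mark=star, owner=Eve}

No match, Match

The classifier is using: row ≥ 4.
No match: {rank=5, row=2, mark=cross, owner=Dee}, since row = 2.
Match: {rank=13, row=4, mark=star, owner=Eve}, since row = 4.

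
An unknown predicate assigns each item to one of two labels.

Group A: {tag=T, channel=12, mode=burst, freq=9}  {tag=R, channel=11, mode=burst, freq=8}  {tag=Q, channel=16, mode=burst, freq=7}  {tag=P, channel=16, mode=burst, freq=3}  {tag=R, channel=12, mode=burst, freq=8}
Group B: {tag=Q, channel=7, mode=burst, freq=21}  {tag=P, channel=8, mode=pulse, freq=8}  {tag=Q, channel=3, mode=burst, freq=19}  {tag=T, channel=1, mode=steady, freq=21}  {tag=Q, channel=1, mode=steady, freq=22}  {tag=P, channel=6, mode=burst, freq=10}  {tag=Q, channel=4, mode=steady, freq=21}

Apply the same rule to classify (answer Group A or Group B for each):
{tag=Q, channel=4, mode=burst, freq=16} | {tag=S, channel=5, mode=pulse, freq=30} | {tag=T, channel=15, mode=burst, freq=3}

Group B, Group B, Group A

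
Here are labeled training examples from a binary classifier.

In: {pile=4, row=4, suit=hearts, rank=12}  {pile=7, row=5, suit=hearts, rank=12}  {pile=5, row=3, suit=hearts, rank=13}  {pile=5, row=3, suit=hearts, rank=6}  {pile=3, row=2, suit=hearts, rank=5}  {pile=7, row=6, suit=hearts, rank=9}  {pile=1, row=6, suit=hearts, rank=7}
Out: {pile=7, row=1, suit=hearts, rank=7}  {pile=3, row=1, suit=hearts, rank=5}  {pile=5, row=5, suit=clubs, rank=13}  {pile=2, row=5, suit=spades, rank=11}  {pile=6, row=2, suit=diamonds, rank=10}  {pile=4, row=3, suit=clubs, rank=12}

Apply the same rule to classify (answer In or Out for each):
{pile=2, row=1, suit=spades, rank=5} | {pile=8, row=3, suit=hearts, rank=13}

Out, In

One predicate separates the groups cleanly: suit is hearts AND row ≥ 2.
{pile=2, row=1, suit=spades, rank=5} → suit is spades, row = 1 → Out.
{pile=8, row=3, suit=hearts, rank=13} → suit is hearts, row = 3 → In.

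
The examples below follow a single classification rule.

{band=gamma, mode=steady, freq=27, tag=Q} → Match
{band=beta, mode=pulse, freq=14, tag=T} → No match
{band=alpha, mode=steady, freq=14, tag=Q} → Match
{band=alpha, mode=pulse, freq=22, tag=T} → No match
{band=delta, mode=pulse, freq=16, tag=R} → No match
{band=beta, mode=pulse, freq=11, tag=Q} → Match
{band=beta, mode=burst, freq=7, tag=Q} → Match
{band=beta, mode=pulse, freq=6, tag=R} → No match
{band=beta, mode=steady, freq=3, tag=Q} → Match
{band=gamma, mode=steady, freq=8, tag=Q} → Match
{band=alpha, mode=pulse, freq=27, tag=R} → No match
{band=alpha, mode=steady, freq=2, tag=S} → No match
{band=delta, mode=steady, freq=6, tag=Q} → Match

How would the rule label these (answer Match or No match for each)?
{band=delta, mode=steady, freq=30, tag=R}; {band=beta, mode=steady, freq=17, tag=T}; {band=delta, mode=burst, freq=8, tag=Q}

No match, No match, Match

The rule appears to be: tag is Q.
{band=delta, mode=steady, freq=30, tag=R} — tag is R, hence No match. {band=beta, mode=steady, freq=17, tag=T} — tag is T, hence No match. {band=delta, mode=burst, freq=8, tag=Q} — tag is Q, hence Match.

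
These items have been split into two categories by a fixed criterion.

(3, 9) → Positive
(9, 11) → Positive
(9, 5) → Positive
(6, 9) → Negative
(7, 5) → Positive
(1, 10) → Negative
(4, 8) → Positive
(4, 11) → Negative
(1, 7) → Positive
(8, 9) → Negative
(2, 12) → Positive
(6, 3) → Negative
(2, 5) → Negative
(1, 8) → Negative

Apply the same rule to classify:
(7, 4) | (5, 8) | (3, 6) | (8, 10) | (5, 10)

Every 'Positive' example satisfies: sum is even. None of the 'Negative' examples do.
Negative: (7, 4), since 7+4 = 11.
Negative: (5, 8), since 5+8 = 13.
Negative: (3, 6), since 3+6 = 9.
Positive: (8, 10), since 8+10 = 18.
Negative: (5, 10), since 5+10 = 15.

Negative, Negative, Negative, Positive, Negative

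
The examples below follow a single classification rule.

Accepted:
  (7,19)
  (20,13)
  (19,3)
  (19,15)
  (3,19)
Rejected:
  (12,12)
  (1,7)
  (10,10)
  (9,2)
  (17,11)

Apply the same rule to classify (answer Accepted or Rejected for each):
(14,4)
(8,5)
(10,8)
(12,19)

Rejected, Rejected, Rejected, Accepted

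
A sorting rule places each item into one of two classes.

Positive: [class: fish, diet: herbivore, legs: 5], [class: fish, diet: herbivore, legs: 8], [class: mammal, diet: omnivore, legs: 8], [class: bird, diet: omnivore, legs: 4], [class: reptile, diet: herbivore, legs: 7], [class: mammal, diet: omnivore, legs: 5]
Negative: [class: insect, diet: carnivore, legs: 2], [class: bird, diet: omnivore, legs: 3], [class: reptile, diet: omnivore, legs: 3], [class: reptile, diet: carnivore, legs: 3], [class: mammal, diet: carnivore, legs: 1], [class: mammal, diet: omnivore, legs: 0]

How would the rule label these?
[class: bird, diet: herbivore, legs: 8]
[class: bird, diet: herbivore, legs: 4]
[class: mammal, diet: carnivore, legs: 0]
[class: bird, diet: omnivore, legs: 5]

A rule that fits every label: legs ≥ 4 — true of each 'Positive' example, false of each 'Negative' one.
[class: bird, diet: herbivore, legs: 8] — legs = 8, hence Positive.
[class: bird, diet: herbivore, legs: 4] — legs = 4, hence Positive.
[class: mammal, diet: carnivore, legs: 0] — legs = 0, hence Negative.
[class: bird, diet: omnivore, legs: 5] — legs = 5, hence Positive.

Positive, Positive, Negative, Positive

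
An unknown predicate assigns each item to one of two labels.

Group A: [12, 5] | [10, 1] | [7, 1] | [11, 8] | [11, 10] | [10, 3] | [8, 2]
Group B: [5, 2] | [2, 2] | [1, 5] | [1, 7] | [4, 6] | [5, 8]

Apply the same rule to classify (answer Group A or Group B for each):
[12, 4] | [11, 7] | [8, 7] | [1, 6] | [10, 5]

Group A, Group A, Group A, Group B, Group A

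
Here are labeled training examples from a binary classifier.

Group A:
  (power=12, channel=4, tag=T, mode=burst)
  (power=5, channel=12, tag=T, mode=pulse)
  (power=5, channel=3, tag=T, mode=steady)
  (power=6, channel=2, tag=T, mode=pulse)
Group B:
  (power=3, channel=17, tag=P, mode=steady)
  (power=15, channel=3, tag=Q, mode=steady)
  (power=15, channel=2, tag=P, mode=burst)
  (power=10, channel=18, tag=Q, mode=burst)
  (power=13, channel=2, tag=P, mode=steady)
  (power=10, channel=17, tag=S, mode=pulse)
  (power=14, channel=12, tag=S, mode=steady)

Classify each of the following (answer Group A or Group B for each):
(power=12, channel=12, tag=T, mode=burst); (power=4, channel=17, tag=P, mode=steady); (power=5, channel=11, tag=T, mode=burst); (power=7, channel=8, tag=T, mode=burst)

Every 'Group A' example satisfies: tag is T. None of the 'Group B' examples do.
Group A: (power=12, channel=12, tag=T, mode=burst), since tag is T.
Group B: (power=4, channel=17, tag=P, mode=steady), since tag is P.
Group A: (power=5, channel=11, tag=T, mode=burst), since tag is T.
Group A: (power=7, channel=8, tag=T, mode=burst), since tag is T.

Group A, Group B, Group A, Group A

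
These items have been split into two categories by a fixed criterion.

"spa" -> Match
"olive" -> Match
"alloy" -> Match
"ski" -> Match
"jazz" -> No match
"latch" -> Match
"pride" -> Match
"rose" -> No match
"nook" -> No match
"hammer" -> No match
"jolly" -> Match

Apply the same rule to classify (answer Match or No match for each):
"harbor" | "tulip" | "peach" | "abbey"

'Match' ⟺ odd length.
"harbor": length 6 — does not pass, so No match.
"tulip": length 5 — qualifies, so Match.
"peach": length 5 — qualifies, so Match.
"abbey": length 5 — qualifies, so Match.

No match, Match, Match, Match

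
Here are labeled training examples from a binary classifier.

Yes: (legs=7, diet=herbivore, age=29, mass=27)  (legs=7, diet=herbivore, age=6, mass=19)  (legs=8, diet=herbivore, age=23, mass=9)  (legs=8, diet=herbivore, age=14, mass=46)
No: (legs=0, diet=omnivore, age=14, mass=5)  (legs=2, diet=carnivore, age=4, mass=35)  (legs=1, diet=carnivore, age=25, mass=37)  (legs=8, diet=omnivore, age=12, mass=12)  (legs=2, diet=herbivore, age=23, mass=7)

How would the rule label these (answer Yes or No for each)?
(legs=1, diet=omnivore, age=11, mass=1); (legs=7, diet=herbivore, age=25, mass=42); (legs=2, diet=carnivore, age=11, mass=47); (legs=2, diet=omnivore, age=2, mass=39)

The simplest hypothesis consistent with all the labels is: diet is herbivore AND legs ≥ 7.
(legs=1, diet=omnivore, age=11, mass=1) → diet is omnivore, legs = 1 → No. (legs=7, diet=herbivore, age=25, mass=42) → diet is herbivore, legs = 7 → Yes. (legs=2, diet=carnivore, age=11, mass=47) → diet is carnivore, legs = 2 → No. (legs=2, diet=omnivore, age=2, mass=39) → diet is omnivore, legs = 2 → No.

No, Yes, No, No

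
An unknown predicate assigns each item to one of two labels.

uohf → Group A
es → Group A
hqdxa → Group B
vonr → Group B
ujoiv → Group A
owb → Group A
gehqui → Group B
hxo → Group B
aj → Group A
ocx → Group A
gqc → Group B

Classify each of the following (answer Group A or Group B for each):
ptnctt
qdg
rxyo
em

Group B, Group B, Group B, Group A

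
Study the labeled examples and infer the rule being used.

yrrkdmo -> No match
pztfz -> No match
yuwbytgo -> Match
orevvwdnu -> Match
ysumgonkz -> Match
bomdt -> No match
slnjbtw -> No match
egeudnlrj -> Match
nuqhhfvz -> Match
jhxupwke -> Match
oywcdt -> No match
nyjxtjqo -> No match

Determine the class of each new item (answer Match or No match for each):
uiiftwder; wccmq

The rule appears to be: contains 'u'.
uiiftwder — has 'u', hence Match.
wccmq — no 'u', hence No match.

Match, No match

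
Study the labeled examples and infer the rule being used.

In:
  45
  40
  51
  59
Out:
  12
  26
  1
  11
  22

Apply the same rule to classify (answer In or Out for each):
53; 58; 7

The common property of the 'In' items is: at least 40. No 'Out' item has it.

In, In, Out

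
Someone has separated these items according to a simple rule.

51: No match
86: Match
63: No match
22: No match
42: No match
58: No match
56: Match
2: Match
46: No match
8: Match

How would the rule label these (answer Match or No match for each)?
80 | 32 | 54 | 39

The simplest hypothesis consistent with all the labels is: ≡ 2 (mod 3).
Match: 80, since 80 mod 3 = 2.
Match: 32, since 32 mod 3 = 2.
No match: 54, since 54 mod 3 = 0.
No match: 39, since 39 mod 3 = 0.

Match, Match, No match, No match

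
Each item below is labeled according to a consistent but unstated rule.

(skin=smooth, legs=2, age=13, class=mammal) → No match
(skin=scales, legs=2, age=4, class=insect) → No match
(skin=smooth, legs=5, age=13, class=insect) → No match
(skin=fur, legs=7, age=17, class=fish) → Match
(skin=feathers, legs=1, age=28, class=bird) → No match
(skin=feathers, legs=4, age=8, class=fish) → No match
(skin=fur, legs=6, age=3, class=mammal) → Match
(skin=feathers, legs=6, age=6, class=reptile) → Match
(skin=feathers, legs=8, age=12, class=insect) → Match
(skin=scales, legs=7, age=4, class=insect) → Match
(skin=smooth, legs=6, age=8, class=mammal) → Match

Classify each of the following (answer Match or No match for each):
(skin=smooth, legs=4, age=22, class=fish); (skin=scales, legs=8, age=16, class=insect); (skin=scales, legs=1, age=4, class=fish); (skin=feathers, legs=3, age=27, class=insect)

No match, Match, No match, No match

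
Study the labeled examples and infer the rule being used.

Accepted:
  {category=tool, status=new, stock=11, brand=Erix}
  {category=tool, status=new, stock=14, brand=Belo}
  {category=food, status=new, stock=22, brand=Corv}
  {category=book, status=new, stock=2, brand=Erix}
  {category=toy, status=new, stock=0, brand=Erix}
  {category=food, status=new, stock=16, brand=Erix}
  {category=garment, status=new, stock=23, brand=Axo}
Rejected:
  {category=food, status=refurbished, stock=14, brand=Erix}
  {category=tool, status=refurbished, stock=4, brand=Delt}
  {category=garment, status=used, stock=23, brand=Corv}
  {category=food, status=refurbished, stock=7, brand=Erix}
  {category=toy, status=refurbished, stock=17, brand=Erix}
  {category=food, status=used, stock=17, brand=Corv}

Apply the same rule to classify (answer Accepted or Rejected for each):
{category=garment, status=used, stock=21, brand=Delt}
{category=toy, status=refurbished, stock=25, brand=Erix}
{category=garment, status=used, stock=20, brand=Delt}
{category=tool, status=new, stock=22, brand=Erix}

A rule that fits every label: status is new — true of each 'Accepted' example, false of each 'Rejected' one.
{category=garment, status=used, stock=21, brand=Delt}: status is used — doesn't qualify, so Rejected.
{category=toy, status=refurbished, stock=25, brand=Erix}: status is refurbished — doesn't qualify, so Rejected.
{category=garment, status=used, stock=20, brand=Delt}: status is used — doesn't qualify, so Rejected.
{category=tool, status=new, stock=22, brand=Erix}: status is new — satisfies this, so Accepted.

Rejected, Rejected, Rejected, Accepted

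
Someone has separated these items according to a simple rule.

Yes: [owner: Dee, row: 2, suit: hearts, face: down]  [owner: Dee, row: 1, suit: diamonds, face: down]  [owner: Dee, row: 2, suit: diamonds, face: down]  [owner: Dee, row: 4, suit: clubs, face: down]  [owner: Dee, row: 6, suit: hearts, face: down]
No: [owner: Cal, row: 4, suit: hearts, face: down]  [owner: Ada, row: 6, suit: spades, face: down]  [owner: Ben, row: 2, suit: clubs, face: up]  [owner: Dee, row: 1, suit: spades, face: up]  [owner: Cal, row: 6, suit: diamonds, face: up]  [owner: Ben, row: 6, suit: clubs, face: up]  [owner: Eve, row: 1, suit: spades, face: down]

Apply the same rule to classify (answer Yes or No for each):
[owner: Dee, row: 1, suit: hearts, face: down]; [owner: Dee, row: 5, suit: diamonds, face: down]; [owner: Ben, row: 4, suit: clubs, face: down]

The classifier is using: face is down AND owner is Dee.

Yes, Yes, No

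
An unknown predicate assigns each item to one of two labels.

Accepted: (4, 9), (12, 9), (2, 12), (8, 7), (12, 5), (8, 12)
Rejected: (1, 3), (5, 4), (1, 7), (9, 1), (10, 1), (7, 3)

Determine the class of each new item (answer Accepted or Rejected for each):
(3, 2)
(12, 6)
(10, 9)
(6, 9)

Rejected, Accepted, Accepted, Accepted

All 'Accepted' examples share one property — sum ≥ 13 — and every 'Rejected' example lacks it.
(3, 2): 3+2 = 5, does not satisfy this → Rejected. (12, 6): 12+6 = 18, fits → Accepted. (10, 9): 10+9 = 19, fits → Accepted. (6, 9): 6+9 = 15, fits → Accepted.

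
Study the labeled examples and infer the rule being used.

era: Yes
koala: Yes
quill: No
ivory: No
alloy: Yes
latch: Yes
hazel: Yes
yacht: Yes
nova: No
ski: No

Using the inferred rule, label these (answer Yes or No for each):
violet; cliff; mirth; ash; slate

A rule that fits every label: odd length AND contains 'a' — true of each 'Yes' example, false of each 'No' one.
violet — length 6, no 'a', hence No.
cliff — length 5, no 'a', hence No.
mirth — length 5, no 'a', hence No.
ash — length 3, has 'a', hence Yes.
slate — length 5, has 'a', hence Yes.

No, No, No, Yes, Yes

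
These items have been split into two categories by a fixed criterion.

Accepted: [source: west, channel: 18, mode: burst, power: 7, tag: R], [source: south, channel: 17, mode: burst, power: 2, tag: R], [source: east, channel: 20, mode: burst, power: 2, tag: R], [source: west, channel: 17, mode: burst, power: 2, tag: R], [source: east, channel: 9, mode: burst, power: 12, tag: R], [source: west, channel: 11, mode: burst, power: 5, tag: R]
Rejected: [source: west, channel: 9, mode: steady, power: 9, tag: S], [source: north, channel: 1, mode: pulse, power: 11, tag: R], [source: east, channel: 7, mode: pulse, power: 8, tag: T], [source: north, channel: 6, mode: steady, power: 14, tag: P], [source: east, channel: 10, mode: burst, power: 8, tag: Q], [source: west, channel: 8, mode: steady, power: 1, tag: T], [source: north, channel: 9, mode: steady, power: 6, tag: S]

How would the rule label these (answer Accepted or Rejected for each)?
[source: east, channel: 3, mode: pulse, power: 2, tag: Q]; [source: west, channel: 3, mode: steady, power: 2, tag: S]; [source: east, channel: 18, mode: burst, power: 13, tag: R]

Rejected, Rejected, Accepted

The pattern is that an item is 'Accepted' exactly when: tag is R AND mode is burst.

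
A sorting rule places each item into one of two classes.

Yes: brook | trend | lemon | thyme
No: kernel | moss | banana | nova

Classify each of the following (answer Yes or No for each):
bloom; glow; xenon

Yes, No, Yes

The classifier is using: odd length.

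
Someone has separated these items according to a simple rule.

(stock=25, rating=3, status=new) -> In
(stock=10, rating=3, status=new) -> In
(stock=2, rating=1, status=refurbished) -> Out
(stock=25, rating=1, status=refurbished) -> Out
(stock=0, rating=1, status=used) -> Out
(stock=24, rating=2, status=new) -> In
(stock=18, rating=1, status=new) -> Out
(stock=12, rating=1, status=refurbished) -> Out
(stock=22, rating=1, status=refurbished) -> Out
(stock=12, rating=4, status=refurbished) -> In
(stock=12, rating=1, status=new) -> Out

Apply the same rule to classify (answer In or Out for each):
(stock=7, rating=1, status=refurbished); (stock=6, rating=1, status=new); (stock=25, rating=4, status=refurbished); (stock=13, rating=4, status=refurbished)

'In' ⟺ rating ≥ 2.
(stock=7, rating=1, status=refurbished) → rating = 1 → Out.
(stock=6, rating=1, status=new) → rating = 1 → Out.
(stock=25, rating=4, status=refurbished) → rating = 4 → In.
(stock=13, rating=4, status=refurbished) → rating = 4 → In.

Out, Out, In, In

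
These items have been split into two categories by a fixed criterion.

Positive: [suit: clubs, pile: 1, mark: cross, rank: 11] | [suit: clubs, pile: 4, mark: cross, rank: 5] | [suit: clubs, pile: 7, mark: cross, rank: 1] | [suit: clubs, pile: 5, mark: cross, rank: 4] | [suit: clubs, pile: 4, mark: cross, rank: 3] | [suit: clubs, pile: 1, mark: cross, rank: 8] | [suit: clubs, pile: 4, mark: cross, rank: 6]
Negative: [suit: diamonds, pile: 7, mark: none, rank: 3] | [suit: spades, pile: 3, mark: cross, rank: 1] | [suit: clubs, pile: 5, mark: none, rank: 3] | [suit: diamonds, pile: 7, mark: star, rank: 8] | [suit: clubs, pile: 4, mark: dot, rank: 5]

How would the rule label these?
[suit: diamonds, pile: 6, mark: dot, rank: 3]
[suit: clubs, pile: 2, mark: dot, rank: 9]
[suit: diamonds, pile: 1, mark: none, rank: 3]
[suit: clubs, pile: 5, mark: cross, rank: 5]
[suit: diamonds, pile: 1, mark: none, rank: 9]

All 'Positive' examples share one property — suit is clubs AND mark is cross — and every 'Negative' example lacks it.
[suit: diamonds, pile: 6, mark: dot, rank: 3]: suit is diamonds, mark is dot — does not pass, so Negative.
[suit: clubs, pile: 2, mark: dot, rank: 9]: suit is clubs, mark is dot — does not pass, so Negative.
[suit: diamonds, pile: 1, mark: none, rank: 3]: suit is diamonds, mark is none — does not pass, so Negative.
[suit: clubs, pile: 5, mark: cross, rank: 5]: suit is clubs, mark is cross — meets the rule, so Positive.
[suit: diamonds, pile: 1, mark: none, rank: 9]: suit is diamonds, mark is none — does not pass, so Negative.

Negative, Negative, Negative, Positive, Negative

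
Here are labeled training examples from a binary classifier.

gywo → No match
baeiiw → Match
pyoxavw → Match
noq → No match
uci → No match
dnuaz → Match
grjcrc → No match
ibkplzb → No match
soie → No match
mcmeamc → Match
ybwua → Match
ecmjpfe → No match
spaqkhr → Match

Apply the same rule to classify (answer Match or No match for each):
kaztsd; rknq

Match, No match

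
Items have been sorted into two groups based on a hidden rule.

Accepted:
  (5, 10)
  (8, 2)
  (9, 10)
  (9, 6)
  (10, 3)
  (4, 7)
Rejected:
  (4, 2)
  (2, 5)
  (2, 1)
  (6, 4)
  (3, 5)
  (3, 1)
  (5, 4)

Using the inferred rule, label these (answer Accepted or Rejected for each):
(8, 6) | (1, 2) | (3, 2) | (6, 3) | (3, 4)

Accepted, Rejected, Rejected, Rejected, Rejected

Rule: max ≥ 7. This holds for each 'Accepted' example and fails for each 'Rejected' one.
Accepted: (8, 6), since max 8.
Rejected: (1, 2), since max 2.
Rejected: (3, 2), since max 3.
Rejected: (6, 3), since max 6.
Rejected: (3, 4), since max 4.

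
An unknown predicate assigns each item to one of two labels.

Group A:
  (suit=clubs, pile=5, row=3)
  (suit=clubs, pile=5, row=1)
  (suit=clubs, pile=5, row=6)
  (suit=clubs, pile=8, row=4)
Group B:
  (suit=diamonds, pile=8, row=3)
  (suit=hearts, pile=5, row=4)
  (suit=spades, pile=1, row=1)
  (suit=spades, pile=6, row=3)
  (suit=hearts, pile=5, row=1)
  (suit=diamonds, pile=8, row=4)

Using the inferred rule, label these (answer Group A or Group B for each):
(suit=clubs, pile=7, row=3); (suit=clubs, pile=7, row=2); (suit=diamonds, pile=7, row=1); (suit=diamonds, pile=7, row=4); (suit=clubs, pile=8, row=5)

One predicate separates the groups cleanly: suit is clubs.

Group A, Group A, Group B, Group B, Group A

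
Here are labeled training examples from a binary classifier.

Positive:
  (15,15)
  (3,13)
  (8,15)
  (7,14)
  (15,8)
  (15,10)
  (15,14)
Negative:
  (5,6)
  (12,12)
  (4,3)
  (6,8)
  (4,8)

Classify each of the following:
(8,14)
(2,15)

Rule: max ≥ 13. This holds for each 'Positive' example and fails for each 'Negative' one.

Positive, Positive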